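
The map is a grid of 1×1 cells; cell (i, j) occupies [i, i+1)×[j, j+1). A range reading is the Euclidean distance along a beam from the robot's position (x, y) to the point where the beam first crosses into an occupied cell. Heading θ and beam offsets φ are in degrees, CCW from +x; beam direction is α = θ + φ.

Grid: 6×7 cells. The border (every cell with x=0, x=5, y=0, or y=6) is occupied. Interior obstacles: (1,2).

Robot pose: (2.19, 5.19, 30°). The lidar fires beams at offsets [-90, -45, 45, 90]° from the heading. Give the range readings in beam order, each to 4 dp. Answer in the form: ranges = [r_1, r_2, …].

ranges = [4.8382, 2.9091, 0.8386, 0.9353]

beam 1: φ=-90°, α=300°
  d=(0.5000,-0.8660)  start (2,5)  tX=1.6200 tY=0.2194  stride 1/|dx|=2.0000 1/|dy|=1.1547
    cross y-line → (2,4), t=0.2194
    cross y-line → (2,3), t=1.3741
    cross x-line → (3,3), t=1.6200
    cross y-line → (3,2), t=2.5288
    cross x-line → (4,2), t=3.6200
    cross y-line → (4,1), t=3.6835
    cross y-line → (4,0), t=4.8382 (wall)
  → r_1 = 4.8382
beam 2: φ=-45°, α=345°
  d=(0.9659,-0.2588)  start (2,5)  tX=0.8386 tY=0.7341  stride 1/|dx|=1.0353 1/|dy|=3.8637
    cross y-line → (2,4), t=0.7341
    cross x-line → (3,4), t=0.8386
    cross x-line → (4,4), t=1.8738
    cross x-line → (5,4), t=2.9091 (wall)
  → r_2 = 2.9091
beam 3: φ=45°, α=75°
  d=(0.2588,0.9659)  start (2,5)  tX=3.1296 tY=0.8386  stride 1/|dx|=3.8637 1/|dy|=1.0353
    cross y-line → (2,6), t=0.8386 (wall)
  → r_3 = 0.8386
beam 4: φ=90°, α=120°
  d=(-0.5000,0.8660)  start (2,5)  tX=0.3800 tY=0.9353  stride 1/|dx|=2.0000 1/|dy|=1.1547
    cross x-line → (1,5), t=0.3800
    cross y-line → (1,6), t=0.9353 (wall)
  → r_4 = 0.9353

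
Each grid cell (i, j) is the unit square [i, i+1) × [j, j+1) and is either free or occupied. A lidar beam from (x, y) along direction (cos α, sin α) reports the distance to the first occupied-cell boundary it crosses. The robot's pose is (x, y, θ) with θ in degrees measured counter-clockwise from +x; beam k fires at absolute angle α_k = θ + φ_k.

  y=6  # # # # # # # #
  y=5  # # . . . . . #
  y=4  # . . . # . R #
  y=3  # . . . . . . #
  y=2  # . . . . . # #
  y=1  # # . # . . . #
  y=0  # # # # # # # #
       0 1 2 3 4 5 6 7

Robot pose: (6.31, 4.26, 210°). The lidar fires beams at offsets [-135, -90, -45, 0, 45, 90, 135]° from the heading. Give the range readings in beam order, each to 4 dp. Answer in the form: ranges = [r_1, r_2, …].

beam 1: φ=-135°, α=75°
  dir = (cos 75°, sin 75°) = (0.2588, 0.9659); from cell (6,4)
  next x-line at t=2.6660, next y-line at t=0.7661; Δt_x=3.8637, Δt_y=1.0353
    y: enter (6,5) at t=0.7661
    y: enter (6,6) at t=1.8014 ← occupied
  → r_1 = 1.8014
beam 2: φ=-90°, α=120°
  dir = (cos 120°, sin 120°) = (-0.5000, 0.8660); from cell (6,4)
  next x-line at t=0.6200, next y-line at t=0.8545; Δt_x=2.0000, Δt_y=1.1547
    x: enter (5,4) at t=0.6200
    y: enter (5,5) at t=0.8545
    y: enter (5,6) at t=2.0092 ← occupied
  → r_2 = 2.0092
beam 3: φ=-45°, α=165°
  dir = (cos 165°, sin 165°) = (-0.9659, 0.2588); from cell (6,4)
  next x-line at t=0.3209, next y-line at t=2.8591; Δt_x=1.0353, Δt_y=3.8637
    x: enter (5,4) at t=0.3209
    x: enter (4,4) at t=1.3562 ← occupied
  → r_3 = 1.3562
beam 4: φ=0°, α=210°
  dir = (cos 210°, sin 210°) = (-0.8660, -0.5000); from cell (6,4)
  next x-line at t=0.3580, next y-line at t=0.5200; Δt_x=1.1547, Δt_y=2.0000
    x: enter (5,4) at t=0.3580
    y: enter (5,3) at t=0.5200
    x: enter (4,3) at t=1.5127
    y: enter (4,2) at t=2.5200
    x: enter (3,2) at t=2.6674
    x: enter (2,2) at t=3.8221
    y: enter (2,1) at t=4.5200
    x: enter (1,1) at t=4.9768 ← occupied
  → r_4 = 4.9768
beam 5: φ=45°, α=255°
  dir = (cos 255°, sin 255°) = (-0.2588, -0.9659); from cell (6,4)
  next x-line at t=1.1977, next y-line at t=0.2692; Δt_x=3.8637, Δt_y=1.0353
    y: enter (6,3) at t=0.2692
    x: enter (5,3) at t=1.1977
    y: enter (5,2) at t=1.3044
    y: enter (5,1) at t=2.3397
    y: enter (5,0) at t=3.3750 ← occupied
  → r_5 = 3.3750
beam 6: φ=90°, α=300°
  dir = (cos 300°, sin 300°) = (0.5000, -0.8660); from cell (6,4)
  next x-line at t=1.3800, next y-line at t=0.3002; Δt_x=2.0000, Δt_y=1.1547
    y: enter (6,3) at t=0.3002
    x: enter (7,3) at t=1.3800 ← occupied
  → r_6 = 1.3800
beam 7: φ=135°, α=345°
  dir = (cos 345°, sin 345°) = (0.9659, -0.2588); from cell (6,4)
  next x-line at t=0.7143, next y-line at t=1.0046; Δt_x=1.0353, Δt_y=3.8637
    x: enter (7,4) at t=0.7143 ← occupied
  → r_7 = 0.7143

ranges = [1.8014, 2.0092, 1.3562, 4.9768, 3.3750, 1.3800, 0.7143]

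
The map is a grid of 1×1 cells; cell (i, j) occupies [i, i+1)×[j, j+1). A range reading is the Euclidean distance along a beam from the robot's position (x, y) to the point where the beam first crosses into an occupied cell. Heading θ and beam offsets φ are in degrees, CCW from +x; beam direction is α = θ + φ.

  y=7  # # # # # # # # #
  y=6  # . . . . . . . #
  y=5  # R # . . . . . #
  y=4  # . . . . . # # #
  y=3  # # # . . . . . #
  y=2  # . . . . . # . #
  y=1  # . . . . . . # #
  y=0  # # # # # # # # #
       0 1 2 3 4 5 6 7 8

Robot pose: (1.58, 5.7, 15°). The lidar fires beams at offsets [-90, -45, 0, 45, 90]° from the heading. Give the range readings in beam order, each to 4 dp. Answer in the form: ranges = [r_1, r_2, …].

beam 1: φ=-90°, α=285°
  d=(0.2588,-0.9659)  start (1,5)  tX=1.6228 tY=0.7247  stride 1/|dx|=3.8637 1/|dy|=1.0353
    cross y-line → (1,4), t=0.7247
    cross x-line → (2,4), t=1.6228
    cross y-line → (2,3), t=1.7600 (wall)
  → r_1 = 1.7600
beam 2: φ=-45°, α=330°
  d=(0.8660,-0.5000)  start (1,5)  tX=0.4850 tY=1.4000  stride 1/|dx|=1.1547 1/|dy|=2.0000
    cross x-line → (2,5), t=0.4850 (wall)
  → r_2 = 0.4850
beam 3: φ=0°, α=15°
  d=(0.9659,0.2588)  start (1,5)  tX=0.4348 tY=1.1591  stride 1/|dx|=1.0353 1/|dy|=3.8637
    cross x-line → (2,5), t=0.4348 (wall)
  → r_3 = 0.4348
beam 4: φ=45°, α=60°
  d=(0.5000,0.8660)  start (1,5)  tX=0.8400 tY=0.3464  stride 1/|dx|=2.0000 1/|dy|=1.1547
    cross y-line → (1,6), t=0.3464
    cross x-line → (2,6), t=0.8400
    cross y-line → (2,7), t=1.5011 (wall)
  → r_4 = 1.5011
beam 5: φ=90°, α=105°
  d=(-0.2588,0.9659)  start (1,5)  tX=2.2409 tY=0.3106  stride 1/|dx|=3.8637 1/|dy|=1.0353
    cross y-line → (1,6), t=0.3106
    cross y-line → (1,7), t=1.3459 (wall)
  → r_5 = 1.3459

ranges = [1.7600, 0.4850, 0.4348, 1.5011, 1.3459]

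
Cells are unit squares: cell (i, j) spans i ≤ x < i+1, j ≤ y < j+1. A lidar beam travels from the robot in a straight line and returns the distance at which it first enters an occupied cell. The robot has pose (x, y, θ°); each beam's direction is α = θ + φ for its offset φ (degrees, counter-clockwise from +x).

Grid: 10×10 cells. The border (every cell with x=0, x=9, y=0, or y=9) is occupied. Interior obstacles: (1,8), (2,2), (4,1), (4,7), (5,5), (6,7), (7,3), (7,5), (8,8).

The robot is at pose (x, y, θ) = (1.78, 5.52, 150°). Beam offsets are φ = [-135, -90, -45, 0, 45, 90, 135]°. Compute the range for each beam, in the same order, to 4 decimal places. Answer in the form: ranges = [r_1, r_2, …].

beam 1: φ=-135°, α=15°
  cosα=0.9659 sinα=0.2588 | (1,5) | tMaxX 0.2278 tMaxY 1.8546 | tΔX 1.0353 tΔY 3.8637
    t=0.2278 [x] (2,5)
    t=1.2630 [x] (3,5)
    t=1.8546 [y] (3,6)
    t=2.2983 [x] (4,6)
    t=3.3336 [x] (5,6)
    t=4.3689 [x] (6,6)
    t=5.4041 [x] (7,6)
    t=5.7183 [y] (7,7)
    t=6.4394 [x] (8,7)
    t=7.4747 [x] (9,7) — stop
  → r_1 = 7.4747
beam 2: φ=-90°, α=60°
  cosα=0.5000 sinα=0.8660 | (1,5) | tMaxX 0.4400 tMaxY 0.5543 | tΔX 2.0000 tΔY 1.1547
    t=0.4400 [x] (2,5)
    t=0.5543 [y] (2,6)
    t=1.7090 [y] (2,7)
    t=2.4400 [x] (3,7)
    t=2.8637 [y] (3,8)
    t=4.0184 [y] (3,9) — stop
  → r_2 = 4.0184
beam 3: φ=-45°, α=105°
  cosα=-0.2588 sinα=0.9659 | (1,5) | tMaxX 3.0137 tMaxY 0.4969 | tΔX 3.8637 tΔY 1.0353
    t=0.4969 [y] (1,6)
    t=1.5322 [y] (1,7)
    t=2.5675 [y] (1,8) — stop
  → r_3 = 2.5675
beam 4: φ=0°, α=150°
  cosα=-0.8660 sinα=0.5000 | (1,5) | tMaxX 0.9007 tMaxY 0.9600 | tΔX 1.1547 tΔY 2.0000
    t=0.9007 [x] (0,5) — stop
  → r_4 = 0.9007
beam 5: φ=45°, α=195°
  cosα=-0.9659 sinα=-0.2588 | (1,5) | tMaxX 0.8075 tMaxY 2.0091 | tΔX 1.0353 tΔY 3.8637
    t=0.8075 [x] (0,5) — stop
  → r_5 = 0.8075
beam 6: φ=90°, α=240°
  cosα=-0.5000 sinα=-0.8660 | (1,5) | tMaxX 1.5600 tMaxY 0.6004 | tΔX 2.0000 tΔY 1.1547
    t=0.6004 [y] (1,4)
    t=1.5600 [x] (0,4) — stop
  → r_6 = 1.5600
beam 7: φ=135°, α=285°
  cosα=0.2588 sinα=-0.9659 | (1,5) | tMaxX 0.8500 tMaxY 0.5383 | tΔX 3.8637 tΔY 1.0353
    t=0.5383 [y] (1,4)
    t=0.8500 [x] (2,4)
    t=1.5736 [y] (2,3)
    t=2.6089 [y] (2,2) — stop
  → r_7 = 2.6089

ranges = [7.4747, 4.0184, 2.5675, 0.9007, 0.8075, 1.5600, 2.6089]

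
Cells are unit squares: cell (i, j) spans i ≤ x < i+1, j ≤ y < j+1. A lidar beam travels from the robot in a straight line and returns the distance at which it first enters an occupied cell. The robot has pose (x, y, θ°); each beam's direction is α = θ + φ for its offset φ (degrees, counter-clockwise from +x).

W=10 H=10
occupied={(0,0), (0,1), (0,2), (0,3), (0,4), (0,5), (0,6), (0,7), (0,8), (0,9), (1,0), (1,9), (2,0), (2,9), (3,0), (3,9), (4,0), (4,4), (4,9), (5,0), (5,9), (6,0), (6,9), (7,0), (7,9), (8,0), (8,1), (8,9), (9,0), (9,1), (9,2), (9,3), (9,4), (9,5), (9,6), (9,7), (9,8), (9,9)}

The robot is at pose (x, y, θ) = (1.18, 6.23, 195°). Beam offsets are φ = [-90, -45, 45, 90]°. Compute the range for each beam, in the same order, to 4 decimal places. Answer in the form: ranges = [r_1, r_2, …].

ranges = [0.6955, 0.2078, 0.3600, 5.4145]

beam 1: φ=-90°, α=105°
  dir = (cos 105°, sin 105°) = (-0.2588, 0.9659); from cell (1,6)
  next x-line at t=0.6955, next y-line at t=0.7972; Δt_x=3.8637, Δt_y=1.0353
    x: enter (0,6) at t=0.6955 ← occupied
  → r_1 = 0.6955
beam 2: φ=-45°, α=150°
  dir = (cos 150°, sin 150°) = (-0.8660, 0.5000); from cell (1,6)
  next x-line at t=0.2078, next y-line at t=1.5400; Δt_x=1.1547, Δt_y=2.0000
    x: enter (0,6) at t=0.2078 ← occupied
  → r_2 = 0.2078
beam 3: φ=45°, α=240°
  dir = (cos 240°, sin 240°) = (-0.5000, -0.8660); from cell (1,6)
  next x-line at t=0.3600, next y-line at t=0.2656; Δt_x=2.0000, Δt_y=1.1547
    y: enter (1,5) at t=0.2656
    x: enter (0,5) at t=0.3600 ← occupied
  → r_3 = 0.3600
beam 4: φ=90°, α=285°
  dir = (cos 285°, sin 285°) = (0.2588, -0.9659); from cell (1,6)
  next x-line at t=3.1682, next y-line at t=0.2381; Δt_x=3.8637, Δt_y=1.0353
    y: enter (1,5) at t=0.2381
    y: enter (1,4) at t=1.2734
    y: enter (1,3) at t=2.3087
    x: enter (2,3) at t=3.1682
    y: enter (2,2) at t=3.3439
    y: enter (2,1) at t=4.3792
    y: enter (2,0) at t=5.4145 ← occupied
  → r_4 = 5.4145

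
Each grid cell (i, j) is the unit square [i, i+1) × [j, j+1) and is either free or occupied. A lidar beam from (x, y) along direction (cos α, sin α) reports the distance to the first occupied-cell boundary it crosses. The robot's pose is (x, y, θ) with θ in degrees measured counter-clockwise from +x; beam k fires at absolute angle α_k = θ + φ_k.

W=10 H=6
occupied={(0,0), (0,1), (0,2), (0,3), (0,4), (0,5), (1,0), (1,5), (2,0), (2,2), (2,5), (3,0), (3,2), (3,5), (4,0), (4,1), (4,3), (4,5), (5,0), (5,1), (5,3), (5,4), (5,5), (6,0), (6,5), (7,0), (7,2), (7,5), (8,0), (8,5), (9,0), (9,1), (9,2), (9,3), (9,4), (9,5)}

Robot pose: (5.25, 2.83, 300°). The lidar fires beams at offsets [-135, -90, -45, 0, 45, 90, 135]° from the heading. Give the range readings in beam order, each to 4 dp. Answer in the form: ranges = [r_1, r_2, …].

ranges = [0.6568, 1.4434, 0.8593, 0.9584, 1.8117, 0.3400, 0.1760]

beam 1: φ=-135°, α=165°
  dir = (cos 165°, sin 165°) = (-0.9659, 0.2588); from cell (5,2)
  next x-line at t=0.2588, next y-line at t=0.6568; Δt_x=1.0353, Δt_y=3.8637
    x: enter (4,2) at t=0.2588
    y: enter (4,3) at t=0.6568 ← occupied
  → r_1 = 0.6568
beam 2: φ=-90°, α=210°
  dir = (cos 210°, sin 210°) = (-0.8660, -0.5000); from cell (5,2)
  next x-line at t=0.2887, next y-line at t=1.6600; Δt_x=1.1547, Δt_y=2.0000
    x: enter (4,2) at t=0.2887
    x: enter (3,2) at t=1.4434 ← occupied
  → r_2 = 1.4434
beam 3: φ=-45°, α=255°
  dir = (cos 255°, sin 255°) = (-0.2588, -0.9659); from cell (5,2)
  next x-line at t=0.9659, next y-line at t=0.8593; Δt_x=3.8637, Δt_y=1.0353
    y: enter (5,1) at t=0.8593 ← occupied
  → r_3 = 0.8593
beam 4: φ=0°, α=300°
  dir = (cos 300°, sin 300°) = (0.5000, -0.8660); from cell (5,2)
  next x-line at t=1.5000, next y-line at t=0.9584; Δt_x=2.0000, Δt_y=1.1547
    y: enter (5,1) at t=0.9584 ← occupied
  → r_4 = 0.9584
beam 5: φ=45°, α=345°
  dir = (cos 345°, sin 345°) = (0.9659, -0.2588); from cell (5,2)
  next x-line at t=0.7765, next y-line at t=3.2069; Δt_x=1.0353, Δt_y=3.8637
    x: enter (6,2) at t=0.7765
    x: enter (7,2) at t=1.8117 ← occupied
  → r_5 = 1.8117
beam 6: φ=90°, α=30°
  dir = (cos 30°, sin 30°) = (0.8660, 0.5000); from cell (5,2)
  next x-line at t=0.8660, next y-line at t=0.3400; Δt_x=1.1547, Δt_y=2.0000
    y: enter (5,3) at t=0.3400 ← occupied
  → r_6 = 0.3400
beam 7: φ=135°, α=75°
  dir = (cos 75°, sin 75°) = (0.2588, 0.9659); from cell (5,2)
  next x-line at t=2.8978, next y-line at t=0.1760; Δt_x=3.8637, Δt_y=1.0353
    y: enter (5,3) at t=0.1760 ← occupied
  → r_7 = 0.1760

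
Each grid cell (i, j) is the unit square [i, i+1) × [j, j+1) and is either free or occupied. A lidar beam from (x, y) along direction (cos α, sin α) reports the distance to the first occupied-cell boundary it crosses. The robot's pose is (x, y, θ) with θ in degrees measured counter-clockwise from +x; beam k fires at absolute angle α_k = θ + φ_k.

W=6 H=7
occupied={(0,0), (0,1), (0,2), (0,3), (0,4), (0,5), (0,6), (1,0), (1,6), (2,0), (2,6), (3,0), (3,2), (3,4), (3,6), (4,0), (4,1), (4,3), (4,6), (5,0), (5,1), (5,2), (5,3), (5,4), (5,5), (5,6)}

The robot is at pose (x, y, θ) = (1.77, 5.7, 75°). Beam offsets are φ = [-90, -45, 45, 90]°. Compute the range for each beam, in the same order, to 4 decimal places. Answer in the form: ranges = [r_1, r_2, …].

ranges = [3.3439, 0.6000, 0.3464, 0.7972]

beam 1: φ=-90°, α=345°
  direction (0.9659, -0.2588); cell (1,5); t to first gridline: x 0.2381, y 2.7046 (then +1.0353 / +3.8637)
    (2,5) via x @ 0.2381
    (3,5) via x @ 1.2734
    (4,5) via x @ 2.3087
    (4,4) via y @ 2.7046
    (5,4) via x @ 3.3439  # hit
  → r_1 = 3.3439
beam 2: φ=-45°, α=30°
  direction (0.8660, 0.5000); cell (1,5); t to first gridline: x 0.2656, y 0.6000 (then +1.1547 / +2.0000)
    (2,5) via x @ 0.2656
    (2,6) via y @ 0.6000  # hit
  → r_2 = 0.6000
beam 3: φ=45°, α=120°
  direction (-0.5000, 0.8660); cell (1,5); t to first gridline: x 1.5400, y 0.3464 (then +2.0000 / +1.1547)
    (1,6) via y @ 0.3464  # hit
  → r_3 = 0.3464
beam 4: φ=90°, α=165°
  direction (-0.9659, 0.2588); cell (1,5); t to first gridline: x 0.7972, y 1.1591 (then +1.0353 / +3.8637)
    (0,5) via x @ 0.7972  # hit
  → r_4 = 0.7972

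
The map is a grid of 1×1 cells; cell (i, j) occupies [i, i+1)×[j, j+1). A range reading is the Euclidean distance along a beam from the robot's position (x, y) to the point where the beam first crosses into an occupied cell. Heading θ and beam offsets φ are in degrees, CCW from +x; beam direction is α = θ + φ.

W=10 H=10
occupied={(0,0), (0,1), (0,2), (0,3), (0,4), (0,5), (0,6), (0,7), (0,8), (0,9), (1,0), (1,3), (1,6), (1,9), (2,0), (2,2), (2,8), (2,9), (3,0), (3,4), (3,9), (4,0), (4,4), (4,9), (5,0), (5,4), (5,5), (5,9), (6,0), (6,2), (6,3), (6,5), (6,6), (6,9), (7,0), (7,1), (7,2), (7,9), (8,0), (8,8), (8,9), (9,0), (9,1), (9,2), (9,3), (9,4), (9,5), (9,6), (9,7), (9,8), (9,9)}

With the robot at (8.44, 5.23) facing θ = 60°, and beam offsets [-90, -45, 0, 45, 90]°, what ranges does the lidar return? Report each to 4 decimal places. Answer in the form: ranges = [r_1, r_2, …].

beam 1: φ=-90°, α=330°
  d=(0.8660,-0.5000)  start (8,5)  tX=0.6466 tY=0.4600  stride 1/|dx|=1.1547 1/|dy|=2.0000
    cross y-line → (8,4), t=0.4600
    cross x-line → (9,4), t=0.6466 (wall)
  → r_1 = 0.6466
beam 2: φ=-45°, α=15°
  d=(0.9659,0.2588)  start (8,5)  tX=0.5798 tY=2.9751  stride 1/|dx|=1.0353 1/|dy|=3.8637
    cross x-line → (9,5), t=0.5798 (wall)
  → r_2 = 0.5798
beam 3: φ=0°, α=60°
  d=(0.5000,0.8660)  start (8,5)  tX=1.1200 tY=0.8891  stride 1/|dx|=2.0000 1/|dy|=1.1547
    cross y-line → (8,6), t=0.8891
    cross x-line → (9,6), t=1.1200 (wall)
  → r_3 = 1.1200
beam 4: φ=45°, α=105°
  d=(-0.2588,0.9659)  start (8,5)  tX=1.7000 tY=0.7972  stride 1/|dx|=3.8637 1/|dy|=1.0353
    cross y-line → (8,6), t=0.7972
    cross x-line → (7,6), t=1.7000
    cross y-line → (7,7), t=1.8324
    cross y-line → (7,8), t=2.8677
    cross y-line → (7,9), t=3.9030 (wall)
  → r_4 = 3.9030
beam 5: φ=90°, α=150°
  d=(-0.8660,0.5000)  start (8,5)  tX=0.5081 tY=1.5400  stride 1/|dx|=1.1547 1/|dy|=2.0000
    cross x-line → (7,5), t=0.5081
    cross y-line → (7,6), t=1.5400
    cross x-line → (6,6), t=1.6628 (wall)
  → r_5 = 1.6628

ranges = [0.6466, 0.5798, 1.1200, 3.9030, 1.6628]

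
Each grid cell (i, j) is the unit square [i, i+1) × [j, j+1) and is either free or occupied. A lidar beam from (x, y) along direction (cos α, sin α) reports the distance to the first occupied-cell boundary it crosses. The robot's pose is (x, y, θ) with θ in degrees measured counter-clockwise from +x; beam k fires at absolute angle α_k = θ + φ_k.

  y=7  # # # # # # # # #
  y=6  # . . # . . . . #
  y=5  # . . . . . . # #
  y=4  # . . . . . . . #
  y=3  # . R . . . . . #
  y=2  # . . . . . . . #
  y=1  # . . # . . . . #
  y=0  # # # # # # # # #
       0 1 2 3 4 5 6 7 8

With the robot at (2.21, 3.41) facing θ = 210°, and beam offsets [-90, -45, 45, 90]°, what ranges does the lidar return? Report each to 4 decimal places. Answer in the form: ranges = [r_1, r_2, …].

ranges = [2.4200, 1.2527, 2.4950, 1.6281]

beam 1: φ=-90°, α=120°
  dir = (cos 120°, sin 120°) = (-0.5000, 0.8660); from cell (2,3)
  next x-line at t=0.4200, next y-line at t=0.6813; Δt_x=2.0000, Δt_y=1.1547
    x: enter (1,3) at t=0.4200
    y: enter (1,4) at t=0.6813
    y: enter (1,5) at t=1.8360
    x: enter (0,5) at t=2.4200 ← occupied
  → r_1 = 2.4200
beam 2: φ=-45°, α=165°
  dir = (cos 165°, sin 165°) = (-0.9659, 0.2588); from cell (2,3)
  next x-line at t=0.2174, next y-line at t=2.2796; Δt_x=1.0353, Δt_y=3.8637
    x: enter (1,3) at t=0.2174
    x: enter (0,3) at t=1.2527 ← occupied
  → r_2 = 1.2527
beam 3: φ=45°, α=255°
  dir = (cos 255°, sin 255°) = (-0.2588, -0.9659); from cell (2,3)
  next x-line at t=0.8114, next y-line at t=0.4245; Δt_x=3.8637, Δt_y=1.0353
    y: enter (2,2) at t=0.4245
    x: enter (1,2) at t=0.8114
    y: enter (1,1) at t=1.4597
    y: enter (1,0) at t=2.4950 ← occupied
  → r_3 = 2.4950
beam 4: φ=90°, α=300°
  dir = (cos 300°, sin 300°) = (0.5000, -0.8660); from cell (2,3)
  next x-line at t=1.5800, next y-line at t=0.4734; Δt_x=2.0000, Δt_y=1.1547
    y: enter (2,2) at t=0.4734
    x: enter (3,2) at t=1.5800
    y: enter (3,1) at t=1.6281 ← occupied
  → r_4 = 1.6281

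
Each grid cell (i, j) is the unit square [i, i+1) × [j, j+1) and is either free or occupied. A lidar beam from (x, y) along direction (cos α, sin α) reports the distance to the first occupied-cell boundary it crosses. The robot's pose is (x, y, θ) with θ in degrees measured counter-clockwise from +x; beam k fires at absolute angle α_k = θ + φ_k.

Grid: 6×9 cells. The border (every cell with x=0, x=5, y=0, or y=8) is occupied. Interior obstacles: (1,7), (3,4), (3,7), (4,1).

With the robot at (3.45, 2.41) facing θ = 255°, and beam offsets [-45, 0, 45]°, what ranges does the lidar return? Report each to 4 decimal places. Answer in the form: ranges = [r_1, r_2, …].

ranges = [2.8200, 1.4597, 1.1000]

beam 1: φ=-45°, α=210°
  direction (-0.8660, -0.5000); cell (3,2); t to first gridline: x 0.5196, y 0.8200 (then +1.1547 / +2.0000)
    (2,2) via x @ 0.5196
    (2,1) via y @ 0.8200
    (1,1) via x @ 1.6743
    (1,0) via y @ 2.8200  # hit
  → r_1 = 2.8200
beam 2: φ=0°, α=255°
  direction (-0.2588, -0.9659); cell (3,2); t to first gridline: x 1.7387, y 0.4245 (then +3.8637 / +1.0353)
    (3,1) via y @ 0.4245
    (3,0) via y @ 1.4597  # hit
  → r_2 = 1.4597
beam 3: φ=45°, α=300°
  direction (0.5000, -0.8660); cell (3,2); t to first gridline: x 1.1000, y 0.4734 (then +2.0000 / +1.1547)
    (3,1) via y @ 0.4734
    (4,1) via x @ 1.1000  # hit
  → r_3 = 1.1000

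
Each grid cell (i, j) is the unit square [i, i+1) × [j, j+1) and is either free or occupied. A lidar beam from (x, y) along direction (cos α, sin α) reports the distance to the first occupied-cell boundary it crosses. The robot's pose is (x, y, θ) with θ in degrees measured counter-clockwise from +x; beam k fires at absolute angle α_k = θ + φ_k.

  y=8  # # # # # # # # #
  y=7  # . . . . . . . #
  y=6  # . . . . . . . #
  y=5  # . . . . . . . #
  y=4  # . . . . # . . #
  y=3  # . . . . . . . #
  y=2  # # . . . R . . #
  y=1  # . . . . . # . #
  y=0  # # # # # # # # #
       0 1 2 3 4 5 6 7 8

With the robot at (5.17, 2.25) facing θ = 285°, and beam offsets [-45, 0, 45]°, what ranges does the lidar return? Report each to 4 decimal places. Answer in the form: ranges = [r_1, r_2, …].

beam 1: φ=-45°, α=240°
  dir = (cos 240°, sin 240°) = (-0.5000, -0.8660); from cell (5,2)
  next x-line at t=0.3400, next y-line at t=0.2887; Δt_x=2.0000, Δt_y=1.1547
    y: enter (5,1) at t=0.2887
    x: enter (4,1) at t=0.3400
    y: enter (4,0) at t=1.4434 ← occupied
  → r_1 = 1.4434
beam 2: φ=0°, α=285°
  dir = (cos 285°, sin 285°) = (0.2588, -0.9659); from cell (5,2)
  next x-line at t=3.2069, next y-line at t=0.2588; Δt_x=3.8637, Δt_y=1.0353
    y: enter (5,1) at t=0.2588
    y: enter (5,0) at t=1.2941 ← occupied
  → r_2 = 1.2941
beam 3: φ=45°, α=330°
  dir = (cos 330°, sin 330°) = (0.8660, -0.5000); from cell (5,2)
  next x-line at t=0.9584, next y-line at t=0.5000; Δt_x=1.1547, Δt_y=2.0000
    y: enter (5,1) at t=0.5000
    x: enter (6,1) at t=0.9584 ← occupied
  → r_3 = 0.9584

ranges = [1.4434, 1.2941, 0.9584]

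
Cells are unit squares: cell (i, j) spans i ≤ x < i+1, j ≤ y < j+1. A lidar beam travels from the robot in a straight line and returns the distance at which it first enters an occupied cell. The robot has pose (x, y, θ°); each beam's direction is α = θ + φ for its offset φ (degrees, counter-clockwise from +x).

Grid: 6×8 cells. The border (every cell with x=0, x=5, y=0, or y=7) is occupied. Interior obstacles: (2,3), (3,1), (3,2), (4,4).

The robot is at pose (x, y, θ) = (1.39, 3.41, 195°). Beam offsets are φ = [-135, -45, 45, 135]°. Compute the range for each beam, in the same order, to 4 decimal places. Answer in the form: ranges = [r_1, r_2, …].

beam 1: φ=-135°, α=60°
  cosα=0.5000 sinα=0.8660 | (1,3) | tMaxX 1.2200 tMaxY 0.6813 | tΔX 2.0000 tΔY 1.1547
    t=0.6813 [y] (1,4)
    t=1.2200 [x] (2,4)
    t=1.8360 [y] (2,5)
    t=2.9907 [y] (2,6)
    t=3.2200 [x] (3,6)
    t=4.1454 [y] (3,7) — stop
  → r_1 = 4.1454
beam 2: φ=-45°, α=150°
  cosα=-0.8660 sinα=0.5000 | (1,3) | tMaxX 0.4503 tMaxY 1.1800 | tΔX 1.1547 tΔY 2.0000
    t=0.4503 [x] (0,3) — stop
  → r_2 = 0.4503
beam 3: φ=45°, α=240°
  cosα=-0.5000 sinα=-0.8660 | (1,3) | tMaxX 0.7800 tMaxY 0.4734 | tΔX 2.0000 tΔY 1.1547
    t=0.4734 [y] (1,2)
    t=0.7800 [x] (0,2) — stop
  → r_3 = 0.7800
beam 4: φ=135°, α=330°
  cosα=0.8660 sinα=-0.5000 | (1,3) | tMaxX 0.7044 tMaxY 0.8200 | tΔX 1.1547 tΔY 2.0000
    t=0.7044 [x] (2,3) — stop
  → r_4 = 0.7044

ranges = [4.1454, 0.4503, 0.7800, 0.7044]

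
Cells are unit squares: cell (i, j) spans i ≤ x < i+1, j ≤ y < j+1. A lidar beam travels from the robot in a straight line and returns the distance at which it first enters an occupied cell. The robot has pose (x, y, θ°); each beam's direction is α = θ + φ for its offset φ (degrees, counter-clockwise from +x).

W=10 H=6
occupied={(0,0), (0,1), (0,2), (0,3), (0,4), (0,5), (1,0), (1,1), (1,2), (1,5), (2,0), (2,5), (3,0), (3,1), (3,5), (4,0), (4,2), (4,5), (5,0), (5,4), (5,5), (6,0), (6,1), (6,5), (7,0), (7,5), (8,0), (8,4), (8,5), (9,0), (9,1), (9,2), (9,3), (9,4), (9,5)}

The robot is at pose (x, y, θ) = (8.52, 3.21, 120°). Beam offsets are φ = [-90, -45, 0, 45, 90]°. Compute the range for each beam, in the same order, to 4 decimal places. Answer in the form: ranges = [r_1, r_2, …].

ranges = [0.5543, 0.8179, 0.9122, 3.0523, 2.4200]

beam 1: φ=-90°, α=30°
  cosα=0.8660 sinα=0.5000 | (8,3) | tMaxX 0.5543 tMaxY 1.5800 | tΔX 1.1547 tΔY 2.0000
    t=0.5543 [x] (9,3) — stop
  → r_1 = 0.5543
beam 2: φ=-45°, α=75°
  cosα=0.2588 sinα=0.9659 | (8,3) | tMaxX 1.8546 tMaxY 0.8179 | tΔX 3.8637 tΔY 1.0353
    t=0.8179 [y] (8,4) — stop
  → r_2 = 0.8179
beam 3: φ=0°, α=120°
  cosα=-0.5000 sinα=0.8660 | (8,3) | tMaxX 1.0400 tMaxY 0.9122 | tΔX 2.0000 tΔY 1.1547
    t=0.9122 [y] (8,4) — stop
  → r_3 = 0.9122
beam 4: φ=45°, α=165°
  cosα=-0.9659 sinα=0.2588 | (8,3) | tMaxX 0.5383 tMaxY 3.0523 | tΔX 1.0353 tΔY 3.8637
    t=0.5383 [x] (7,3)
    t=1.5736 [x] (6,3)
    t=2.6089 [x] (5,3)
    t=3.0523 [y] (5,4) — stop
  → r_4 = 3.0523
beam 5: φ=90°, α=210°
  cosα=-0.8660 sinα=-0.5000 | (8,3) | tMaxX 0.6004 tMaxY 0.4200 | tΔX 1.1547 tΔY 2.0000
    t=0.4200 [y] (8,2)
    t=0.6004 [x] (7,2)
    t=1.7551 [x] (6,2)
    t=2.4200 [y] (6,1) — stop
  → r_5 = 2.4200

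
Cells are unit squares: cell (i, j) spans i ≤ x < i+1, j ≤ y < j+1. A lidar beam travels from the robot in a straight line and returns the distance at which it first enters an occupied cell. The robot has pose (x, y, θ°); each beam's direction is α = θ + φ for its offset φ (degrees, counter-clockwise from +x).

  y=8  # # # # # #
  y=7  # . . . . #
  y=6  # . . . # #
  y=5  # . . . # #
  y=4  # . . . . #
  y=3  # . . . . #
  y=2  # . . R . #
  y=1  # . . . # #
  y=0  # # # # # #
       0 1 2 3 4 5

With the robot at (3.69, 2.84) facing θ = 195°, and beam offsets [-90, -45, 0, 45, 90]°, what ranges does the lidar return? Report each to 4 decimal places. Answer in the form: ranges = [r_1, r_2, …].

beam 1: φ=-90°, α=105°
  direction (-0.2588, 0.9659); cell (3,2); t to first gridline: x 2.6660, y 0.1656 (then +3.8637 / +1.0353)
    (3,3) via y @ 0.1656
    (3,4) via y @ 1.2009
    (3,5) via y @ 2.2362
    (2,5) via x @ 2.6660
    (2,6) via y @ 3.2715
    (2,7) via y @ 4.3067
    (2,8) via y @ 5.3420  # hit
  → r_1 = 5.3420
beam 2: φ=-45°, α=150°
  direction (-0.8660, 0.5000); cell (3,2); t to first gridline: x 0.7967, y 0.3200 (then +1.1547 / +2.0000)
    (3,3) via y @ 0.3200
    (2,3) via x @ 0.7967
    (1,3) via x @ 1.9514
    (1,4) via y @ 2.3200
    (0,4) via x @ 3.1061  # hit
  → r_2 = 3.1061
beam 3: φ=0°, α=195°
  direction (-0.9659, -0.2588); cell (3,2); t to first gridline: x 0.7143, y 3.2455 (then +1.0353 / +3.8637)
    (2,2) via x @ 0.7143
    (1,2) via x @ 1.7496
    (0,2) via x @ 2.7849  # hit
  → r_3 = 2.7849
beam 4: φ=45°, α=240°
  direction (-0.5000, -0.8660); cell (3,2); t to first gridline: x 1.3800, y 0.9699 (then +2.0000 / +1.1547)
    (3,1) via y @ 0.9699
    (2,1) via x @ 1.3800
    (2,0) via y @ 2.1246  # hit
  → r_4 = 2.1246
beam 5: φ=90°, α=285°
  direction (0.2588, -0.9659); cell (3,2); t to first gridline: x 1.1977, y 0.8696 (then +3.8637 / +1.0353)
    (3,1) via y @ 0.8696
    (4,1) via x @ 1.1977  # hit
  → r_5 = 1.1977

ranges = [5.3420, 3.1061, 2.7849, 2.1246, 1.1977]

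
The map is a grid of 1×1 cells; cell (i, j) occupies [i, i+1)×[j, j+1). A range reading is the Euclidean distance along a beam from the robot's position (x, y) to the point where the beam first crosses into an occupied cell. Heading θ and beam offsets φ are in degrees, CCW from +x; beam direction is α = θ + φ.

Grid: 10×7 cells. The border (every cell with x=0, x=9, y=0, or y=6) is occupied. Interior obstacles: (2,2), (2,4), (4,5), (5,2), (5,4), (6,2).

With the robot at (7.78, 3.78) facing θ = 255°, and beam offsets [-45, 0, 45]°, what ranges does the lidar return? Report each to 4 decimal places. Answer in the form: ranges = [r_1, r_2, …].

ranges = [1.5600, 2.8781, 2.4400]

beam 1: φ=-45°, α=210°
  d=(-0.8660,-0.5000)  start (7,3)  tX=0.9007 tY=1.5600  stride 1/|dx|=1.1547 1/|dy|=2.0000
    cross x-line → (6,3), t=0.9007
    cross y-line → (6,2), t=1.5600 (wall)
  → r_1 = 1.5600
beam 2: φ=0°, α=255°
  d=(-0.2588,-0.9659)  start (7,3)  tX=3.0137 tY=0.8075  stride 1/|dx|=3.8637 1/|dy|=1.0353
    cross y-line → (7,2), t=0.8075
    cross y-line → (7,1), t=1.8428
    cross y-line → (7,0), t=2.8781 (wall)
  → r_2 = 2.8781
beam 3: φ=45°, α=300°
  d=(0.5000,-0.8660)  start (7,3)  tX=0.4400 tY=0.9007  stride 1/|dx|=2.0000 1/|dy|=1.1547
    cross x-line → (8,3), t=0.4400
    cross y-line → (8,2), t=0.9007
    cross y-line → (8,1), t=2.0554
    cross x-line → (9,1), t=2.4400 (wall)
  → r_3 = 2.4400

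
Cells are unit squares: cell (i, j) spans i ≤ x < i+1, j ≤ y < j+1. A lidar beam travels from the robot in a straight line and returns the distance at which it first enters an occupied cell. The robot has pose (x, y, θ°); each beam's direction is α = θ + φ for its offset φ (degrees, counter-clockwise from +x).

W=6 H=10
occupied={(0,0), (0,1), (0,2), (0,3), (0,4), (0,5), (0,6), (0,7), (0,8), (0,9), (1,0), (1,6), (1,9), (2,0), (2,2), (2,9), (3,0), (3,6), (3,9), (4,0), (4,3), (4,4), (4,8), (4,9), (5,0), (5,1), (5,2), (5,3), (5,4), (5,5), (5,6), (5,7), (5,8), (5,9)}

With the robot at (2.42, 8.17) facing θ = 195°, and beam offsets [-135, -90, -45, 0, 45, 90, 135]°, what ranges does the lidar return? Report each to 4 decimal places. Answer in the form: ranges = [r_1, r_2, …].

beam 1: φ=-135°, α=60°
  d=(0.5000,0.8660)  start (2,8)  tX=1.1600 tY=0.9584  stride 1/|dx|=2.0000 1/|dy|=1.1547
    cross y-line → (2,9), t=0.9584 (wall)
  → r_1 = 0.9584
beam 2: φ=-90°, α=105°
  d=(-0.2588,0.9659)  start (2,8)  tX=1.6228 tY=0.8593  stride 1/|dx|=3.8637 1/|dy|=1.0353
    cross y-line → (2,9), t=0.8593 (wall)
  → r_2 = 0.8593
beam 3: φ=-45°, α=150°
  d=(-0.8660,0.5000)  start (2,8)  tX=0.4850 tY=1.6600  stride 1/|dx|=1.1547 1/|dy|=2.0000
    cross x-line → (1,8), t=0.4850
    cross x-line → (0,8), t=1.6397 (wall)
  → r_3 = 1.6397
beam 4: φ=0°, α=195°
  d=(-0.9659,-0.2588)  start (2,8)  tX=0.4348 tY=0.6568  stride 1/|dx|=1.0353 1/|dy|=3.8637
    cross x-line → (1,8), t=0.4348
    cross y-line → (1,7), t=0.6568
    cross x-line → (0,7), t=1.4701 (wall)
  → r_4 = 1.4701
beam 5: φ=45°, α=240°
  d=(-0.5000,-0.8660)  start (2,8)  tX=0.8400 tY=0.1963  stride 1/|dx|=2.0000 1/|dy|=1.1547
    cross y-line → (2,7), t=0.1963
    cross x-line → (1,7), t=0.8400
    cross y-line → (1,6), t=1.3510 (wall)
  → r_5 = 1.3510
beam 6: φ=90°, α=285°
  d=(0.2588,-0.9659)  start (2,8)  tX=2.2409 tY=0.1760  stride 1/|dx|=3.8637 1/|dy|=1.0353
    cross y-line → (2,7), t=0.1760
    cross y-line → (2,6), t=1.2113
    cross x-line → (3,6), t=2.2409 (wall)
  → r_6 = 2.2409
beam 7: φ=135°, α=330°
  d=(0.8660,-0.5000)  start (2,8)  tX=0.6697 tY=0.3400  stride 1/|dx|=1.1547 1/|dy|=2.0000
    cross y-line → (2,7), t=0.3400
    cross x-line → (3,7), t=0.6697
    cross x-line → (4,7), t=1.8244
    cross y-line → (4,6), t=2.3400
    cross x-line → (5,6), t=2.9791 (wall)
  → r_7 = 2.9791

ranges = [0.9584, 0.8593, 1.6397, 1.4701, 1.3510, 2.2409, 2.9791]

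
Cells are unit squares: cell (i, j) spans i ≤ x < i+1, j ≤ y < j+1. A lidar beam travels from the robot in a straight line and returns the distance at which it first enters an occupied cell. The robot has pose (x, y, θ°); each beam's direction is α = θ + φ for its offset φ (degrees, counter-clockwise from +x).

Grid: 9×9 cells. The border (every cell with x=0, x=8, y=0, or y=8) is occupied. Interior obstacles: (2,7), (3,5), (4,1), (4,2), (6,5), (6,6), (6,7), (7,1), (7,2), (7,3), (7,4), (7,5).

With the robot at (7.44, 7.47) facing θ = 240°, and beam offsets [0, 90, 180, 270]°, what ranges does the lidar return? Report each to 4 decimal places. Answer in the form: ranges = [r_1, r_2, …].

ranges = [0.8800, 0.6466, 0.6120, 0.5081]

beam 1: φ=0°, α=240°
  dir = (cos 240°, sin 240°) = (-0.5000, -0.8660); from cell (7,7)
  next x-line at t=0.8800, next y-line at t=0.5427; Δt_x=2.0000, Δt_y=1.1547
    y: enter (7,6) at t=0.5427
    x: enter (6,6) at t=0.8800 ← occupied
  → r_1 = 0.8800
beam 2: φ=90°, α=330°
  dir = (cos 330°, sin 330°) = (0.8660, -0.5000); from cell (7,7)
  next x-line at t=0.6466, next y-line at t=0.9400; Δt_x=1.1547, Δt_y=2.0000
    x: enter (8,7) at t=0.6466 ← occupied
  → r_2 = 0.6466
beam 3: φ=180°, α=60°
  dir = (cos 60°, sin 60°) = (0.5000, 0.8660); from cell (7,7)
  next x-line at t=1.1200, next y-line at t=0.6120; Δt_x=2.0000, Δt_y=1.1547
    y: enter (7,8) at t=0.6120 ← occupied
  → r_3 = 0.6120
beam 4: φ=270°, α=150°
  dir = (cos 150°, sin 150°) = (-0.8660, 0.5000); from cell (7,7)
  next x-line at t=0.5081, next y-line at t=1.0600; Δt_x=1.1547, Δt_y=2.0000
    x: enter (6,7) at t=0.5081 ← occupied
  → r_4 = 0.5081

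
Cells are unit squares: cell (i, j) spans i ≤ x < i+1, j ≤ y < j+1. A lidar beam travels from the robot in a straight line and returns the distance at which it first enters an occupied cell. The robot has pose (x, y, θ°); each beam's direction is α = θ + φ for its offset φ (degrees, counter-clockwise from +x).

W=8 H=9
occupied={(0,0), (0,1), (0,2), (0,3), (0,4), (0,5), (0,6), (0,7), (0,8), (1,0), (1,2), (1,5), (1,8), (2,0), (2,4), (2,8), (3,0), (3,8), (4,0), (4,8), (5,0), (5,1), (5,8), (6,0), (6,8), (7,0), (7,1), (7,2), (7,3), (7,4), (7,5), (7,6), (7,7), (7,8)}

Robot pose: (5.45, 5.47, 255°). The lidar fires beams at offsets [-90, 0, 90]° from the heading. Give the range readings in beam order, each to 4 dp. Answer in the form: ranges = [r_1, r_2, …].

ranges = [4.6070, 4.6277, 1.6047]

beam 1: φ=-90°, α=165°
  cosα=-0.9659 sinα=0.2588 | (5,5) | tMaxX 0.4659 tMaxY 2.0478 | tΔX 1.0353 tΔY 3.8637
    t=0.4659 [x] (4,5)
    t=1.5012 [x] (3,5)
    t=2.0478 [y] (3,6)
    t=2.5364 [x] (2,6)
    t=3.5717 [x] (1,6)
    t=4.6070 [x] (0,6) — stop
  → r_1 = 4.6070
beam 2: φ=0°, α=255°
  cosα=-0.2588 sinα=-0.9659 | (5,5) | tMaxX 1.7387 tMaxY 0.4866 | tΔX 3.8637 tΔY 1.0353
    t=0.4866 [y] (5,4)
    t=1.5219 [y] (5,3)
    t=1.7387 [x] (4,3)
    t=2.5571 [y] (4,2)
    t=3.5924 [y] (4,1)
    t=4.6277 [y] (4,0) — stop
  → r_2 = 4.6277
beam 3: φ=90°, α=345°
  cosα=0.9659 sinα=-0.2588 | (5,5) | tMaxX 0.5694 tMaxY 1.8159 | tΔX 1.0353 tΔY 3.8637
    t=0.5694 [x] (6,5)
    t=1.6047 [x] (7,5) — stop
  → r_3 = 1.6047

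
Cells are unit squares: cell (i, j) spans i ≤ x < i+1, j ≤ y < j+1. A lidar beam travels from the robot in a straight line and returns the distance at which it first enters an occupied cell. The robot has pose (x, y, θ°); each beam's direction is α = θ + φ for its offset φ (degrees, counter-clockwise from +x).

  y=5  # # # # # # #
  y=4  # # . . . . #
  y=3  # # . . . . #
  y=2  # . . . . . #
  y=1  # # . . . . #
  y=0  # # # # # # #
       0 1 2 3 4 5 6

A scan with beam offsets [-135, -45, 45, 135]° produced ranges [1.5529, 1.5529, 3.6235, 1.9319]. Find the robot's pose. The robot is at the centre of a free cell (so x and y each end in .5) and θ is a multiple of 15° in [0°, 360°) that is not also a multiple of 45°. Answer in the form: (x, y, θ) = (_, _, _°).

Candidates: 17 free-cell centres × 16 headings = 272 poses. Raycast each; keep the one whose scan matches to 4 dp.
  (3.5, 2.5, 195°): beam 1 = 2.8868 ≠ 1.5529 ✗
  (4.5, 4.5, 150°): beam 2 = 0.5176 ≠ 1.5529 ✗
  (4.5, 2.5, 330°): beam 1 = 2.5882 ≠ 1.5529 ✗
  …
  (2.5, 2.5, 330°): r_1=1.5529, r_2=1.5529, r_3=3.6235, r_4=1.9319 — all match ✓
No second candidate reproduces the full scan.

(x, y, θ) = (2.5, 2.5, 330°)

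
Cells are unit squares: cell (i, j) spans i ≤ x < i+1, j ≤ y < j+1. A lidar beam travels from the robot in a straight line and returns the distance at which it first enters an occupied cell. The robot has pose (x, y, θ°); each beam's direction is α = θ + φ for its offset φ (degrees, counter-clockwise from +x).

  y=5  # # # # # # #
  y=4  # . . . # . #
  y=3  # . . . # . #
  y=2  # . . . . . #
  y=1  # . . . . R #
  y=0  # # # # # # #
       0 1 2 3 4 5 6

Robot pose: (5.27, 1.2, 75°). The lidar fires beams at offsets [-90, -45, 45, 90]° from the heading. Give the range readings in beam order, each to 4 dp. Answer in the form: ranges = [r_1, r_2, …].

beam 1: φ=-90°, α=345°
  cosα=0.9659 sinα=-0.2588 | (5,1) | tMaxX 0.7558 tMaxY 0.7727 | tΔX 1.0353 tΔY 3.8637
    t=0.7558 [x] (6,1) — stop
  → r_1 = 0.7558
beam 2: φ=-45°, α=30°
  cosα=0.8660 sinα=0.5000 | (5,1) | tMaxX 0.8429 tMaxY 1.6000 | tΔX 1.1547 tΔY 2.0000
    t=0.8429 [x] (6,1) — stop
  → r_2 = 0.8429
beam 3: φ=45°, α=120°
  cosα=-0.5000 sinα=0.8660 | (5,1) | tMaxX 0.5400 tMaxY 0.9238 | tΔX 2.0000 tΔY 1.1547
    t=0.5400 [x] (4,1)
    t=0.9238 [y] (4,2)
    t=2.0785 [y] (4,3) — stop
  → r_3 = 2.0785
beam 4: φ=90°, α=165°
  cosα=-0.9659 sinα=0.2588 | (5,1) | tMaxX 0.2795 tMaxY 3.0910 | tΔX 1.0353 tΔY 3.8637
    t=0.2795 [x] (4,1)
    t=1.3148 [x] (3,1)
    t=2.3501 [x] (2,1)
    t=3.0910 [y] (2,2)
    t=3.3854 [x] (1,2)
    t=4.4206 [x] (0,2) — stop
  → r_4 = 4.4206

ranges = [0.7558, 0.8429, 2.0785, 4.4206]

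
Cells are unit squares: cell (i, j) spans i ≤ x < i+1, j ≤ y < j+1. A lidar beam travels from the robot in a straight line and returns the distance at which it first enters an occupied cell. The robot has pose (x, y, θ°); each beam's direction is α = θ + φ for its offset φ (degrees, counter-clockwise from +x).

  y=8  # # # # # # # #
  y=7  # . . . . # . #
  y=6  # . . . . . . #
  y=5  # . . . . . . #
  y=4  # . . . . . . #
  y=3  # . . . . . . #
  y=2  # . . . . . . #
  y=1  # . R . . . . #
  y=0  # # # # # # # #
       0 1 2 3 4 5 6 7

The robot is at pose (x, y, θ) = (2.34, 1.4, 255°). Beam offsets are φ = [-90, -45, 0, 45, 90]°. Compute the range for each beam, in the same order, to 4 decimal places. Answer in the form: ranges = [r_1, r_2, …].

beam 1: φ=-90°, α=165°
  d=(-0.9659,0.2588)  start (2,1)  tX=0.3520 tY=2.3182  stride 1/|dx|=1.0353 1/|dy|=3.8637
    cross x-line → (1,1), t=0.3520
    cross x-line → (0,1), t=1.3873 (wall)
  → r_1 = 1.3873
beam 2: φ=-45°, α=210°
  d=(-0.8660,-0.5000)  start (2,1)  tX=0.3926 tY=0.8000  stride 1/|dx|=1.1547 1/|dy|=2.0000
    cross x-line → (1,1), t=0.3926
    cross y-line → (1,0), t=0.8000 (wall)
  → r_2 = 0.8000
beam 3: φ=0°, α=255°
  d=(-0.2588,-0.9659)  start (2,1)  tX=1.3137 tY=0.4141  stride 1/|dx|=3.8637 1/|dy|=1.0353
    cross y-line → (2,0), t=0.4141 (wall)
  → r_3 = 0.4141
beam 4: φ=45°, α=300°
  d=(0.5000,-0.8660)  start (2,1)  tX=1.3200 tY=0.4619  stride 1/|dx|=2.0000 1/|dy|=1.1547
    cross y-line → (2,0), t=0.4619 (wall)
  → r_4 = 0.4619
beam 5: φ=90°, α=345°
  d=(0.9659,-0.2588)  start (2,1)  tX=0.6833 tY=1.5455  stride 1/|dx|=1.0353 1/|dy|=3.8637
    cross x-line → (3,1), t=0.6833
    cross y-line → (3,0), t=1.5455 (wall)
  → r_5 = 1.5455

ranges = [1.3873, 0.8000, 0.4141, 0.4619, 1.5455]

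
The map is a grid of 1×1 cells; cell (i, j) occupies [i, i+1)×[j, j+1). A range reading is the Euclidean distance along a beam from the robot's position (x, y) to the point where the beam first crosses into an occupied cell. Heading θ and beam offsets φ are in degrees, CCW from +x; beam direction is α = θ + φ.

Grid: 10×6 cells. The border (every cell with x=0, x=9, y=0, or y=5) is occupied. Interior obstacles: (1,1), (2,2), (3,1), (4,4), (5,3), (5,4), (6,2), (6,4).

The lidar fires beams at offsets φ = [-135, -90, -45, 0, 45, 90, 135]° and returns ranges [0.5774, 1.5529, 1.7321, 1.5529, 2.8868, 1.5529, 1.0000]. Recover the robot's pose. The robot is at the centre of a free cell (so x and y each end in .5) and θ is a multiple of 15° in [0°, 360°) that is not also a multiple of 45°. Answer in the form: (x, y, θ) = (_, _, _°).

(x, y, θ) = (2.5, 4.5, 255°)

Candidates: 24 free-cell centres × 16 headings = 384 poses. Raycast each; keep the one whose scan matches to 4 dp.
  (8.5, 4.5, 165°): beam 2 = 0.5176 ≠ 1.5529 ✗
  (1.5, 4.5, 195°): beam 2 = 0.5176 ≠ 1.5529 ✗
  (2.5, 4.5, 150°): beam 1 = 1.5529 ≠ 0.5774 ✗
  …
  (2.5, 4.5, 255°): r_1=0.5774, r_2=1.5529, r_3=1.7321, r_4=1.5529, r_5=2.8868, r_6=1.5529, r_7=1.0000 — all match ✓
No second candidate reproduces the full scan.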